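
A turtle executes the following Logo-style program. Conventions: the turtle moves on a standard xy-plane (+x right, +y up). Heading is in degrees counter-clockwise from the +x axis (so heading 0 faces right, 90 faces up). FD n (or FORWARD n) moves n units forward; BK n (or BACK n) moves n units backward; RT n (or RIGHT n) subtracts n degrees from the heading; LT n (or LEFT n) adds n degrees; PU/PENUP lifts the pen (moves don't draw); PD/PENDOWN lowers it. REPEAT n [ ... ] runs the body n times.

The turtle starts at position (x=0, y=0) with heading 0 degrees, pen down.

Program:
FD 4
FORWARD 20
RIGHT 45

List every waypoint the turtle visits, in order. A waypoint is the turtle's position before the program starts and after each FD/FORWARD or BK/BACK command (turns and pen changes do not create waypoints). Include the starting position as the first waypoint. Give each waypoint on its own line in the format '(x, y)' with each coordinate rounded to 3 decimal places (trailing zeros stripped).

Answer: (0, 0)
(4, 0)
(24, 0)

Derivation:
Executing turtle program step by step:
Start: pos=(0,0), heading=0, pen down
FD 4: (0,0) -> (4,0) [heading=0, draw]
FD 20: (4,0) -> (24,0) [heading=0, draw]
RT 45: heading 0 -> 315
Final: pos=(24,0), heading=315, 2 segment(s) drawn
Waypoints (3 total):
(0, 0)
(4, 0)
(24, 0)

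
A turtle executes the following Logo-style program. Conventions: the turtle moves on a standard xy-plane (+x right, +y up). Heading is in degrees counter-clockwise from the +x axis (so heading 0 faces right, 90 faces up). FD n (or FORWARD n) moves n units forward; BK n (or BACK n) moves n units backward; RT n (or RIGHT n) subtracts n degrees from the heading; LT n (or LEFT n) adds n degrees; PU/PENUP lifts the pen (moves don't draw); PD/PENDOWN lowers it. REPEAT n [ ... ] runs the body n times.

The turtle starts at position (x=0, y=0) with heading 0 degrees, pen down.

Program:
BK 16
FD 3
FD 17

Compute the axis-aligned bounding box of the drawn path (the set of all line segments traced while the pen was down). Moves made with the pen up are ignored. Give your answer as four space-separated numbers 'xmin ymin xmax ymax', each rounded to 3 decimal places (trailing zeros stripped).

Answer: -16 0 4 0

Derivation:
Executing turtle program step by step:
Start: pos=(0,0), heading=0, pen down
BK 16: (0,0) -> (-16,0) [heading=0, draw]
FD 3: (-16,0) -> (-13,0) [heading=0, draw]
FD 17: (-13,0) -> (4,0) [heading=0, draw]
Final: pos=(4,0), heading=0, 3 segment(s) drawn

Segment endpoints: x in {-16, -13, 0, 4}, y in {0}
xmin=-16, ymin=0, xmax=4, ymax=0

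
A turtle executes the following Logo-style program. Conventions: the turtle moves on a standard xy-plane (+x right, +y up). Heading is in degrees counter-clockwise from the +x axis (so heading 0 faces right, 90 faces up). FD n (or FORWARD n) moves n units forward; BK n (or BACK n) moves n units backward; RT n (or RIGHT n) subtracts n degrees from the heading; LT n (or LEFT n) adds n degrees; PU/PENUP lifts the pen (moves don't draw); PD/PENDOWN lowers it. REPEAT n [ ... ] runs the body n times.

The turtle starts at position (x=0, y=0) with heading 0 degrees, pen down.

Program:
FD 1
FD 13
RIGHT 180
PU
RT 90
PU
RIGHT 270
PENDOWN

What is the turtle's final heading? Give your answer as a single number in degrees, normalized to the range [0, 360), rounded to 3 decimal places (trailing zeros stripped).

Executing turtle program step by step:
Start: pos=(0,0), heading=0, pen down
FD 1: (0,0) -> (1,0) [heading=0, draw]
FD 13: (1,0) -> (14,0) [heading=0, draw]
RT 180: heading 0 -> 180
PU: pen up
RT 90: heading 180 -> 90
PU: pen up
RT 270: heading 90 -> 180
PD: pen down
Final: pos=(14,0), heading=180, 2 segment(s) drawn

Answer: 180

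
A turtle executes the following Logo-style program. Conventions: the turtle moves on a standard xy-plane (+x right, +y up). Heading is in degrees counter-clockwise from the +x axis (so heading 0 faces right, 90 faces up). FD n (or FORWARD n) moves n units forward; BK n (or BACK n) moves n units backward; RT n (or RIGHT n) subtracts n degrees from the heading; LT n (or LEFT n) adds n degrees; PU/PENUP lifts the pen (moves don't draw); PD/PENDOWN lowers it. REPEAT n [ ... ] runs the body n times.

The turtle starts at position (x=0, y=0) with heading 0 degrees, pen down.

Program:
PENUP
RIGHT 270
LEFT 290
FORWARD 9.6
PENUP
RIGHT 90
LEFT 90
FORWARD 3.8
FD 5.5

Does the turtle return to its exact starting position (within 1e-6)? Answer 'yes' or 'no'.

Executing turtle program step by step:
Start: pos=(0,0), heading=0, pen down
PU: pen up
RT 270: heading 0 -> 90
LT 290: heading 90 -> 20
FD 9.6: (0,0) -> (9.021,3.283) [heading=20, move]
PU: pen up
RT 90: heading 20 -> 290
LT 90: heading 290 -> 20
FD 3.8: (9.021,3.283) -> (12.592,4.583) [heading=20, move]
FD 5.5: (12.592,4.583) -> (17.76,6.464) [heading=20, move]
Final: pos=(17.76,6.464), heading=20, 0 segment(s) drawn

Start position: (0, 0)
Final position: (17.76, 6.464)
Distance = 18.9; >= 1e-6 -> NOT closed

Answer: no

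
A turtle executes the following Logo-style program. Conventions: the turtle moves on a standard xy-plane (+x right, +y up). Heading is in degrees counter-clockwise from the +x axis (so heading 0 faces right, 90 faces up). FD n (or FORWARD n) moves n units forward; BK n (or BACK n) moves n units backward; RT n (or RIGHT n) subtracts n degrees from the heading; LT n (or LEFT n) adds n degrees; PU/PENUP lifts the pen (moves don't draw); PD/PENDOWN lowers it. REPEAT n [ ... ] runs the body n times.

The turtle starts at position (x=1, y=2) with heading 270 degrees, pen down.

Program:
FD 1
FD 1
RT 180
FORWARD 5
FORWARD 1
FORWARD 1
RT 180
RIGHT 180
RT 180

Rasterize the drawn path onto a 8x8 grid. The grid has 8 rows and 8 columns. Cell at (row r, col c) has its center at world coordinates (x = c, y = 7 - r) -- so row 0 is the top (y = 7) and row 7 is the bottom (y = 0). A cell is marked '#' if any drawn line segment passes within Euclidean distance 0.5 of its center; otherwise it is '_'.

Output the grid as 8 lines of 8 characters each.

Segment 0: (1,2) -> (1,1)
Segment 1: (1,1) -> (1,0)
Segment 2: (1,0) -> (1,5)
Segment 3: (1,5) -> (1,6)
Segment 4: (1,6) -> (1,7)

Answer: _#______
_#______
_#______
_#______
_#______
_#______
_#______
_#______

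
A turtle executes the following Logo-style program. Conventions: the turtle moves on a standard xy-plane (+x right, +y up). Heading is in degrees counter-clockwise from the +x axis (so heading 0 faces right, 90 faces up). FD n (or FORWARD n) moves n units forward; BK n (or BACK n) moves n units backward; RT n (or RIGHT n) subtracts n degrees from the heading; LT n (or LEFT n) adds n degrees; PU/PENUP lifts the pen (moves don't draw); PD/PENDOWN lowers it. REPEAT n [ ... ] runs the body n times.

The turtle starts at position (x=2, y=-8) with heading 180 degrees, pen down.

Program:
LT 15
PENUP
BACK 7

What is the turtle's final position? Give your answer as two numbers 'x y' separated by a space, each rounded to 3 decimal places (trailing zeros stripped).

Answer: 8.761 -6.188

Derivation:
Executing turtle program step by step:
Start: pos=(2,-8), heading=180, pen down
LT 15: heading 180 -> 195
PU: pen up
BK 7: (2,-8) -> (8.761,-6.188) [heading=195, move]
Final: pos=(8.761,-6.188), heading=195, 0 segment(s) drawn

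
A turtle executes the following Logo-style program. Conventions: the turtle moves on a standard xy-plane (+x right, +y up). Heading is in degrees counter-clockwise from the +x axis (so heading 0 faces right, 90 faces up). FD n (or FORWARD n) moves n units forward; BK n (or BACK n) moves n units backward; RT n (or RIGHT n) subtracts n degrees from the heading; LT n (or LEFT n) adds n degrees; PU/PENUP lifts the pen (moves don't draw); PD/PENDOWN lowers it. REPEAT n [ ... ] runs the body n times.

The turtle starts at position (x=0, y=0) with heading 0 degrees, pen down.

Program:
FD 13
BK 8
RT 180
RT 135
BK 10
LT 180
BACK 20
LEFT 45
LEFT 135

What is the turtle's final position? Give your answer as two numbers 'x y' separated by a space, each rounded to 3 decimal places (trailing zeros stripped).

Executing turtle program step by step:
Start: pos=(0,0), heading=0, pen down
FD 13: (0,0) -> (13,0) [heading=0, draw]
BK 8: (13,0) -> (5,0) [heading=0, draw]
RT 180: heading 0 -> 180
RT 135: heading 180 -> 45
BK 10: (5,0) -> (-2.071,-7.071) [heading=45, draw]
LT 180: heading 45 -> 225
BK 20: (-2.071,-7.071) -> (12.071,7.071) [heading=225, draw]
LT 45: heading 225 -> 270
LT 135: heading 270 -> 45
Final: pos=(12.071,7.071), heading=45, 4 segment(s) drawn

Answer: 12.071 7.071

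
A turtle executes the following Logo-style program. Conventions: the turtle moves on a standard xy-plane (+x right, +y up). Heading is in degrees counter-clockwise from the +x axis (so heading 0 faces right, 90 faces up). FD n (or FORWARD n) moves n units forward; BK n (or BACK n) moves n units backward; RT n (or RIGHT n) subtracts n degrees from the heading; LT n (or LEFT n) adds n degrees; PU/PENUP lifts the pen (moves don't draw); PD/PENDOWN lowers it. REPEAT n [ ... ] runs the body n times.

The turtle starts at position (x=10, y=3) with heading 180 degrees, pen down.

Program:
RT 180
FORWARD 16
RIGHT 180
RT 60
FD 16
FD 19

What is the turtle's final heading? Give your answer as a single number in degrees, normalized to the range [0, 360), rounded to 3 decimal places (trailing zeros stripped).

Executing turtle program step by step:
Start: pos=(10,3), heading=180, pen down
RT 180: heading 180 -> 0
FD 16: (10,3) -> (26,3) [heading=0, draw]
RT 180: heading 0 -> 180
RT 60: heading 180 -> 120
FD 16: (26,3) -> (18,16.856) [heading=120, draw]
FD 19: (18,16.856) -> (8.5,33.311) [heading=120, draw]
Final: pos=(8.5,33.311), heading=120, 3 segment(s) drawn

Answer: 120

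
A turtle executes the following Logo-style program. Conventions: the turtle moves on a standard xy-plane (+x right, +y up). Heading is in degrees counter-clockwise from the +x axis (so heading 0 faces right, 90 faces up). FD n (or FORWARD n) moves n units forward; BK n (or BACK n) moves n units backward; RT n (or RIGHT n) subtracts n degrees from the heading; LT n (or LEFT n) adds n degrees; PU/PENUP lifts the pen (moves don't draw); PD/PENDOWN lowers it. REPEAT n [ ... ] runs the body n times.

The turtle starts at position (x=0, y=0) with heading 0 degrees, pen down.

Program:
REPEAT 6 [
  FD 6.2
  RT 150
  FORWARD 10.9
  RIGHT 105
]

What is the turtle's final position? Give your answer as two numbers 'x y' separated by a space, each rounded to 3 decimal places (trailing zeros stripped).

Answer: 4.439 -3.497

Derivation:
Executing turtle program step by step:
Start: pos=(0,0), heading=0, pen down
REPEAT 6 [
  -- iteration 1/6 --
  FD 6.2: (0,0) -> (6.2,0) [heading=0, draw]
  RT 150: heading 0 -> 210
  FD 10.9: (6.2,0) -> (-3.24,-5.45) [heading=210, draw]
  RT 105: heading 210 -> 105
  -- iteration 2/6 --
  FD 6.2: (-3.24,-5.45) -> (-4.844,0.539) [heading=105, draw]
  RT 150: heading 105 -> 315
  FD 10.9: (-4.844,0.539) -> (2.863,-7.169) [heading=315, draw]
  RT 105: heading 315 -> 210
  -- iteration 3/6 --
  FD 6.2: (2.863,-7.169) -> (-2.506,-10.269) [heading=210, draw]
  RT 150: heading 210 -> 60
  FD 10.9: (-2.506,-10.269) -> (2.944,-0.829) [heading=60, draw]
  RT 105: heading 60 -> 315
  -- iteration 4/6 --
  FD 6.2: (2.944,-0.829) -> (7.328,-5.213) [heading=315, draw]
  RT 150: heading 315 -> 165
  FD 10.9: (7.328,-5.213) -> (-3.201,-2.392) [heading=165, draw]
  RT 105: heading 165 -> 60
  -- iteration 5/6 --
  FD 6.2: (-3.201,-2.392) -> (-0.101,2.977) [heading=60, draw]
  RT 150: heading 60 -> 270
  FD 10.9: (-0.101,2.977) -> (-0.101,-7.923) [heading=270, draw]
  RT 105: heading 270 -> 165
  -- iteration 6/6 --
  FD 6.2: (-0.101,-7.923) -> (-6.09,-6.318) [heading=165, draw]
  RT 150: heading 165 -> 15
  FD 10.9: (-6.09,-6.318) -> (4.439,-3.497) [heading=15, draw]
  RT 105: heading 15 -> 270
]
Final: pos=(4.439,-3.497), heading=270, 12 segment(s) drawn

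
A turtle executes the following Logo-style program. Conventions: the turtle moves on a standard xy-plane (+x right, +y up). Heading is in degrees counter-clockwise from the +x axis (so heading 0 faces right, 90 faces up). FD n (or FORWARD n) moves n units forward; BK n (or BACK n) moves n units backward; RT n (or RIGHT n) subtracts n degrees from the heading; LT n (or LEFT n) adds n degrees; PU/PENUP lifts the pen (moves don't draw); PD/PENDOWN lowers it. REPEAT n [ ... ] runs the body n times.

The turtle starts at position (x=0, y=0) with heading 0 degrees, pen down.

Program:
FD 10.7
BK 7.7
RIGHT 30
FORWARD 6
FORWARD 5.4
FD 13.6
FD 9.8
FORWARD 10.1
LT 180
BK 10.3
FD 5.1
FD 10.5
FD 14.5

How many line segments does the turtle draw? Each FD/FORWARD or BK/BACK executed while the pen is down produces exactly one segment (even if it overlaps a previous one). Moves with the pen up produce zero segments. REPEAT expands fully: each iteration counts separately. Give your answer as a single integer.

Answer: 11

Derivation:
Executing turtle program step by step:
Start: pos=(0,0), heading=0, pen down
FD 10.7: (0,0) -> (10.7,0) [heading=0, draw]
BK 7.7: (10.7,0) -> (3,0) [heading=0, draw]
RT 30: heading 0 -> 330
FD 6: (3,0) -> (8.196,-3) [heading=330, draw]
FD 5.4: (8.196,-3) -> (12.873,-5.7) [heading=330, draw]
FD 13.6: (12.873,-5.7) -> (24.651,-12.5) [heading=330, draw]
FD 9.8: (24.651,-12.5) -> (33.138,-17.4) [heading=330, draw]
FD 10.1: (33.138,-17.4) -> (41.885,-22.45) [heading=330, draw]
LT 180: heading 330 -> 150
BK 10.3: (41.885,-22.45) -> (50.805,-27.6) [heading=150, draw]
FD 5.1: (50.805,-27.6) -> (46.388,-25.05) [heading=150, draw]
FD 10.5: (46.388,-25.05) -> (37.295,-19.8) [heading=150, draw]
FD 14.5: (37.295,-19.8) -> (24.737,-12.55) [heading=150, draw]
Final: pos=(24.737,-12.55), heading=150, 11 segment(s) drawn
Segments drawn: 11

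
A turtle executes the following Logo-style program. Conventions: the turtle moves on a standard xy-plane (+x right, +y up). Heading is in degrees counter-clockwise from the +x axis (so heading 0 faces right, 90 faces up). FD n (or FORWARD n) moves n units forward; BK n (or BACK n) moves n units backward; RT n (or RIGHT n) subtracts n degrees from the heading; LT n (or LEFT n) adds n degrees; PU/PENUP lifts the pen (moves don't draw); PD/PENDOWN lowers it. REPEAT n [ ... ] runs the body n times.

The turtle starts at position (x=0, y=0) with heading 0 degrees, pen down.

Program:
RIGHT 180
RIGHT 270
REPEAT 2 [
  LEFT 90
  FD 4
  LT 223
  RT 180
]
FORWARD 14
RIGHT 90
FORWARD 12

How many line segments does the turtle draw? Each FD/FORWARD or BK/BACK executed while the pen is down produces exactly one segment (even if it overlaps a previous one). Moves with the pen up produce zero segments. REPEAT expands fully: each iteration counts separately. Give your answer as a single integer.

Executing turtle program step by step:
Start: pos=(0,0), heading=0, pen down
RT 180: heading 0 -> 180
RT 270: heading 180 -> 270
REPEAT 2 [
  -- iteration 1/2 --
  LT 90: heading 270 -> 0
  FD 4: (0,0) -> (4,0) [heading=0, draw]
  LT 223: heading 0 -> 223
  RT 180: heading 223 -> 43
  -- iteration 2/2 --
  LT 90: heading 43 -> 133
  FD 4: (4,0) -> (1.272,2.925) [heading=133, draw]
  LT 223: heading 133 -> 356
  RT 180: heading 356 -> 176
]
FD 14: (1.272,2.925) -> (-12.694,3.902) [heading=176, draw]
RT 90: heading 176 -> 86
FD 12: (-12.694,3.902) -> (-11.857,15.873) [heading=86, draw]
Final: pos=(-11.857,15.873), heading=86, 4 segment(s) drawn
Segments drawn: 4

Answer: 4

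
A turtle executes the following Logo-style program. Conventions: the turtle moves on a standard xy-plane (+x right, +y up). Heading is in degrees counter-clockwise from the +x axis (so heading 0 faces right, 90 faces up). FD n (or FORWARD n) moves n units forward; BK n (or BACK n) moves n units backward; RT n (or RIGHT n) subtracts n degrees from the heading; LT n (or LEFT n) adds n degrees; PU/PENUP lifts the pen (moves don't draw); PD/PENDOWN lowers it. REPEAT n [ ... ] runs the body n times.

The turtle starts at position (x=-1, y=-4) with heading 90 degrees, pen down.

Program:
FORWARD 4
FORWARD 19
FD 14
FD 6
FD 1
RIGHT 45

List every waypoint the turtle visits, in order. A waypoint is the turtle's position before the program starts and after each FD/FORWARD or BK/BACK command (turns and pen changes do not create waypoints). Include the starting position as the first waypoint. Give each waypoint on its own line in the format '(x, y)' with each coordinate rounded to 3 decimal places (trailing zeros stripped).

Answer: (-1, -4)
(-1, 0)
(-1, 19)
(-1, 33)
(-1, 39)
(-1, 40)

Derivation:
Executing turtle program step by step:
Start: pos=(-1,-4), heading=90, pen down
FD 4: (-1,-4) -> (-1,0) [heading=90, draw]
FD 19: (-1,0) -> (-1,19) [heading=90, draw]
FD 14: (-1,19) -> (-1,33) [heading=90, draw]
FD 6: (-1,33) -> (-1,39) [heading=90, draw]
FD 1: (-1,39) -> (-1,40) [heading=90, draw]
RT 45: heading 90 -> 45
Final: pos=(-1,40), heading=45, 5 segment(s) drawn
Waypoints (6 total):
(-1, -4)
(-1, 0)
(-1, 19)
(-1, 33)
(-1, 39)
(-1, 40)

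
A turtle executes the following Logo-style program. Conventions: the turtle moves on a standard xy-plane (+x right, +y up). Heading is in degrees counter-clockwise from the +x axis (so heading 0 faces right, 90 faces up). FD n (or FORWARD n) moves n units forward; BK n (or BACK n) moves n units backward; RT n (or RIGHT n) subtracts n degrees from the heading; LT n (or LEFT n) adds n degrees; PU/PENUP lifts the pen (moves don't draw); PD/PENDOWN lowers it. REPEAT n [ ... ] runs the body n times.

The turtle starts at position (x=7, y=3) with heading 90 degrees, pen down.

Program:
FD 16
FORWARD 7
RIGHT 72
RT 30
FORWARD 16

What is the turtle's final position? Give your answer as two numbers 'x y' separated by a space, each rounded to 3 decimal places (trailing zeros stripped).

Answer: 22.65 22.673

Derivation:
Executing turtle program step by step:
Start: pos=(7,3), heading=90, pen down
FD 16: (7,3) -> (7,19) [heading=90, draw]
FD 7: (7,19) -> (7,26) [heading=90, draw]
RT 72: heading 90 -> 18
RT 30: heading 18 -> 348
FD 16: (7,26) -> (22.65,22.673) [heading=348, draw]
Final: pos=(22.65,22.673), heading=348, 3 segment(s) drawn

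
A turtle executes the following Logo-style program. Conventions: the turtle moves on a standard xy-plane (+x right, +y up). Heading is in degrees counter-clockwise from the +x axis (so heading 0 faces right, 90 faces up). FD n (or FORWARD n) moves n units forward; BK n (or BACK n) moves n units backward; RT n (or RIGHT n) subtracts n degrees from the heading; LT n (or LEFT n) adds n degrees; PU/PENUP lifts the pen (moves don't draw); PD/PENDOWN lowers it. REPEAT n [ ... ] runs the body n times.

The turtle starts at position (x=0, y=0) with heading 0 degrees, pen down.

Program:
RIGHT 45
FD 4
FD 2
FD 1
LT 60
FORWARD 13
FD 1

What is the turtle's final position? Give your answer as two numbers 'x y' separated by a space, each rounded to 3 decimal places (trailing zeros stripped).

Answer: 18.473 -1.326

Derivation:
Executing turtle program step by step:
Start: pos=(0,0), heading=0, pen down
RT 45: heading 0 -> 315
FD 4: (0,0) -> (2.828,-2.828) [heading=315, draw]
FD 2: (2.828,-2.828) -> (4.243,-4.243) [heading=315, draw]
FD 1: (4.243,-4.243) -> (4.95,-4.95) [heading=315, draw]
LT 60: heading 315 -> 15
FD 13: (4.95,-4.95) -> (17.507,-1.585) [heading=15, draw]
FD 1: (17.507,-1.585) -> (18.473,-1.326) [heading=15, draw]
Final: pos=(18.473,-1.326), heading=15, 5 segment(s) drawn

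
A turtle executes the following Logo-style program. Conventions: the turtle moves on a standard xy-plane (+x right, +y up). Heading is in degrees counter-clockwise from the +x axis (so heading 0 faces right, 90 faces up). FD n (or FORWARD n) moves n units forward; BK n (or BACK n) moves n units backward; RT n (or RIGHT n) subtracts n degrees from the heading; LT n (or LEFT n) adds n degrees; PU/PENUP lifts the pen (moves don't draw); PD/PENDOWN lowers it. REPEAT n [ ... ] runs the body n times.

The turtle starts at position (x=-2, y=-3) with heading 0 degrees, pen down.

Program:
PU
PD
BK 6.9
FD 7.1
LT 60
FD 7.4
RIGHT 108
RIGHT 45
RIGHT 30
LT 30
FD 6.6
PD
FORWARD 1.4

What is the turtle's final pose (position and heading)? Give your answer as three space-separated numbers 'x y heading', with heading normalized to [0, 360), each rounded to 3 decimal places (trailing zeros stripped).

Executing turtle program step by step:
Start: pos=(-2,-3), heading=0, pen down
PU: pen up
PD: pen down
BK 6.9: (-2,-3) -> (-8.9,-3) [heading=0, draw]
FD 7.1: (-8.9,-3) -> (-1.8,-3) [heading=0, draw]
LT 60: heading 0 -> 60
FD 7.4: (-1.8,-3) -> (1.9,3.409) [heading=60, draw]
RT 108: heading 60 -> 312
RT 45: heading 312 -> 267
RT 30: heading 267 -> 237
LT 30: heading 237 -> 267
FD 6.6: (1.9,3.409) -> (1.555,-3.182) [heading=267, draw]
PD: pen down
FD 1.4: (1.555,-3.182) -> (1.481,-4.58) [heading=267, draw]
Final: pos=(1.481,-4.58), heading=267, 5 segment(s) drawn

Answer: 1.481 -4.58 267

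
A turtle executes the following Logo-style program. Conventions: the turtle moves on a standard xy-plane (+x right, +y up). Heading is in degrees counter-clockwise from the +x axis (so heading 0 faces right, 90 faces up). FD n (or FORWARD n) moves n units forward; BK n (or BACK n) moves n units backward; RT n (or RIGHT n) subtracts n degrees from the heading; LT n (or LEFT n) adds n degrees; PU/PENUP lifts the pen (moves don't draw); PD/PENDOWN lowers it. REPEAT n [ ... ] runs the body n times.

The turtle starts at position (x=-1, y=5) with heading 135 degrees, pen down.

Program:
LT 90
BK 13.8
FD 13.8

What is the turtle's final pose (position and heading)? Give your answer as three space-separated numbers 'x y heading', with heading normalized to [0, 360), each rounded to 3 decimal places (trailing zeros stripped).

Executing turtle program step by step:
Start: pos=(-1,5), heading=135, pen down
LT 90: heading 135 -> 225
BK 13.8: (-1,5) -> (8.758,14.758) [heading=225, draw]
FD 13.8: (8.758,14.758) -> (-1,5) [heading=225, draw]
Final: pos=(-1,5), heading=225, 2 segment(s) drawn

Answer: -1 5 225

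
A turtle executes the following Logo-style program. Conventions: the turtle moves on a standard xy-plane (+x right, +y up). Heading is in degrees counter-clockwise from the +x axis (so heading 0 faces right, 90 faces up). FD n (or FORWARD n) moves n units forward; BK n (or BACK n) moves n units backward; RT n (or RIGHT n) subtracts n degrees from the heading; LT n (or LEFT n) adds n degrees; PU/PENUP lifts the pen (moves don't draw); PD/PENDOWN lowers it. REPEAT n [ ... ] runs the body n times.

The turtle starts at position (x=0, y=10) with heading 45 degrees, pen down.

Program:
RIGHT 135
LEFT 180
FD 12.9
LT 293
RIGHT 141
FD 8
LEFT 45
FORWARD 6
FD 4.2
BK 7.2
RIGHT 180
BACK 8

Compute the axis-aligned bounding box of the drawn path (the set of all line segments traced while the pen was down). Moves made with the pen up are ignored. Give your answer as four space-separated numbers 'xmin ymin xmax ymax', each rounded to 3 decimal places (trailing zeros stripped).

Answer: -3.756 5.317 0 22.9

Derivation:
Executing turtle program step by step:
Start: pos=(0,10), heading=45, pen down
RT 135: heading 45 -> 270
LT 180: heading 270 -> 90
FD 12.9: (0,10) -> (0,22.9) [heading=90, draw]
LT 293: heading 90 -> 23
RT 141: heading 23 -> 242
FD 8: (0,22.9) -> (-3.756,15.836) [heading=242, draw]
LT 45: heading 242 -> 287
FD 6: (-3.756,15.836) -> (-2.002,10.099) [heading=287, draw]
FD 4.2: (-2.002,10.099) -> (-0.774,6.082) [heading=287, draw]
BK 7.2: (-0.774,6.082) -> (-2.879,12.968) [heading=287, draw]
RT 180: heading 287 -> 107
BK 8: (-2.879,12.968) -> (-0.54,5.317) [heading=107, draw]
Final: pos=(-0.54,5.317), heading=107, 6 segment(s) drawn

Segment endpoints: x in {-3.756, -2.879, -2.002, -0.774, -0.54, 0, 0}, y in {5.317, 6.082, 10, 10.099, 12.968, 15.836, 22.9}
xmin=-3.756, ymin=5.317, xmax=0, ymax=22.9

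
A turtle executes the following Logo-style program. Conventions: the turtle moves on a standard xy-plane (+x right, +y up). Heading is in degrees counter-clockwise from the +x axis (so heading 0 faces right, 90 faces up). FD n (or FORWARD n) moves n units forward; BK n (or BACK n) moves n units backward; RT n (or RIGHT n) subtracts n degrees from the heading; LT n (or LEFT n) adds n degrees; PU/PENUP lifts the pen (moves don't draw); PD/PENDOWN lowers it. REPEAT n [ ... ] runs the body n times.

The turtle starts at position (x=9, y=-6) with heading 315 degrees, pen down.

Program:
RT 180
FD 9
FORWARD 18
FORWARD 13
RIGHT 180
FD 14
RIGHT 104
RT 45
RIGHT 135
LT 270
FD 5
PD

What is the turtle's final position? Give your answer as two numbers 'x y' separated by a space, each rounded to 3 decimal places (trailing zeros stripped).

Answer: -6.81 8.099

Derivation:
Executing turtle program step by step:
Start: pos=(9,-6), heading=315, pen down
RT 180: heading 315 -> 135
FD 9: (9,-6) -> (2.636,0.364) [heading=135, draw]
FD 18: (2.636,0.364) -> (-10.092,13.092) [heading=135, draw]
FD 13: (-10.092,13.092) -> (-19.284,22.284) [heading=135, draw]
RT 180: heading 135 -> 315
FD 14: (-19.284,22.284) -> (-9.385,12.385) [heading=315, draw]
RT 104: heading 315 -> 211
RT 45: heading 211 -> 166
RT 135: heading 166 -> 31
LT 270: heading 31 -> 301
FD 5: (-9.385,12.385) -> (-6.81,8.099) [heading=301, draw]
PD: pen down
Final: pos=(-6.81,8.099), heading=301, 5 segment(s) drawn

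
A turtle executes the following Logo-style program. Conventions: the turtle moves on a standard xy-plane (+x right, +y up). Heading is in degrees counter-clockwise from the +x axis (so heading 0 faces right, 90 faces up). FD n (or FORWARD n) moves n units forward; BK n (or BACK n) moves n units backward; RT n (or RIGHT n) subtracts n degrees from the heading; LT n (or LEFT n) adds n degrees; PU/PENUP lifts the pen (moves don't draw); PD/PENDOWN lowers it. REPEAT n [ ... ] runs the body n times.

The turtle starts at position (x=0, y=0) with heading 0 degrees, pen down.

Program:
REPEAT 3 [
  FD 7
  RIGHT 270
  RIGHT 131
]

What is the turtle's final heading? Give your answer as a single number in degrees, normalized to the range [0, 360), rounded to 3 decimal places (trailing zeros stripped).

Executing turtle program step by step:
Start: pos=(0,0), heading=0, pen down
REPEAT 3 [
  -- iteration 1/3 --
  FD 7: (0,0) -> (7,0) [heading=0, draw]
  RT 270: heading 0 -> 90
  RT 131: heading 90 -> 319
  -- iteration 2/3 --
  FD 7: (7,0) -> (12.283,-4.592) [heading=319, draw]
  RT 270: heading 319 -> 49
  RT 131: heading 49 -> 278
  -- iteration 3/3 --
  FD 7: (12.283,-4.592) -> (13.257,-11.524) [heading=278, draw]
  RT 270: heading 278 -> 8
  RT 131: heading 8 -> 237
]
Final: pos=(13.257,-11.524), heading=237, 3 segment(s) drawn

Answer: 237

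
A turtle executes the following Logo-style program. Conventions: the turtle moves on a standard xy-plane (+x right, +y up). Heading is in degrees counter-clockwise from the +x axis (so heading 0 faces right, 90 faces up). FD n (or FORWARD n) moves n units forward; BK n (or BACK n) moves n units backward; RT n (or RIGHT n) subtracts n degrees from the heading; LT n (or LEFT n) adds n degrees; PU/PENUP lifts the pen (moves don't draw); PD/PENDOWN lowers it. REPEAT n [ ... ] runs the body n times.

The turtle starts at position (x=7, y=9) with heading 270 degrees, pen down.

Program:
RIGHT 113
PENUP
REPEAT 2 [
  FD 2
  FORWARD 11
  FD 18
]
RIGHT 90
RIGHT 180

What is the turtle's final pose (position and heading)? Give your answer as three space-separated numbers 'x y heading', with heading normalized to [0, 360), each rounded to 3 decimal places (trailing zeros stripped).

Answer: -50.071 33.225 247

Derivation:
Executing turtle program step by step:
Start: pos=(7,9), heading=270, pen down
RT 113: heading 270 -> 157
PU: pen up
REPEAT 2 [
  -- iteration 1/2 --
  FD 2: (7,9) -> (5.159,9.781) [heading=157, move]
  FD 11: (5.159,9.781) -> (-4.967,14.08) [heading=157, move]
  FD 18: (-4.967,14.08) -> (-21.536,21.113) [heading=157, move]
  -- iteration 2/2 --
  FD 2: (-21.536,21.113) -> (-23.377,21.894) [heading=157, move]
  FD 11: (-23.377,21.894) -> (-33.502,26.192) [heading=157, move]
  FD 18: (-33.502,26.192) -> (-50.071,33.225) [heading=157, move]
]
RT 90: heading 157 -> 67
RT 180: heading 67 -> 247
Final: pos=(-50.071,33.225), heading=247, 0 segment(s) drawn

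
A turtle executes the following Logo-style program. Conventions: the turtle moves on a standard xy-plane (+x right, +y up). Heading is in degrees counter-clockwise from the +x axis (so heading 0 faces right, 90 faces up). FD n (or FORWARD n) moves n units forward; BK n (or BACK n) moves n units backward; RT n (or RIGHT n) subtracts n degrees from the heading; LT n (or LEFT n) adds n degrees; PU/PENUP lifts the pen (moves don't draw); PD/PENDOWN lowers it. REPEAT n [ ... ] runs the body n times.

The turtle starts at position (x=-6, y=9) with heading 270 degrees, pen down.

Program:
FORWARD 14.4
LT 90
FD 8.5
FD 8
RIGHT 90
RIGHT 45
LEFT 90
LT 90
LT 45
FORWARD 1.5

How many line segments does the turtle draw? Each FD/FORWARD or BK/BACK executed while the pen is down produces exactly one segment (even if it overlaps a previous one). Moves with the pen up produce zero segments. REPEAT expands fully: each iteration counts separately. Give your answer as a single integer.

Answer: 4

Derivation:
Executing turtle program step by step:
Start: pos=(-6,9), heading=270, pen down
FD 14.4: (-6,9) -> (-6,-5.4) [heading=270, draw]
LT 90: heading 270 -> 0
FD 8.5: (-6,-5.4) -> (2.5,-5.4) [heading=0, draw]
FD 8: (2.5,-5.4) -> (10.5,-5.4) [heading=0, draw]
RT 90: heading 0 -> 270
RT 45: heading 270 -> 225
LT 90: heading 225 -> 315
LT 90: heading 315 -> 45
LT 45: heading 45 -> 90
FD 1.5: (10.5,-5.4) -> (10.5,-3.9) [heading=90, draw]
Final: pos=(10.5,-3.9), heading=90, 4 segment(s) drawn
Segments drawn: 4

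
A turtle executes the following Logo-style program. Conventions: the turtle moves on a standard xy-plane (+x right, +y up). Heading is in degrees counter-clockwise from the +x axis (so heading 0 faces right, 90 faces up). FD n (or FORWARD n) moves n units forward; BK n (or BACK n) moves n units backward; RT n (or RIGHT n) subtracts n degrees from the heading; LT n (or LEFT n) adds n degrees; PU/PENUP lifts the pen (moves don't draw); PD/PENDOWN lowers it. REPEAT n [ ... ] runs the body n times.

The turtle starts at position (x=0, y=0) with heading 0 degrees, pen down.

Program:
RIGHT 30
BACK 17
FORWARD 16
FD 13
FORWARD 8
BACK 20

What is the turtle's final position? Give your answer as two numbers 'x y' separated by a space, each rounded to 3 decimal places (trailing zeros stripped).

Answer: 0 0

Derivation:
Executing turtle program step by step:
Start: pos=(0,0), heading=0, pen down
RT 30: heading 0 -> 330
BK 17: (0,0) -> (-14.722,8.5) [heading=330, draw]
FD 16: (-14.722,8.5) -> (-0.866,0.5) [heading=330, draw]
FD 13: (-0.866,0.5) -> (10.392,-6) [heading=330, draw]
FD 8: (10.392,-6) -> (17.321,-10) [heading=330, draw]
BK 20: (17.321,-10) -> (0,0) [heading=330, draw]
Final: pos=(0,0), heading=330, 5 segment(s) drawn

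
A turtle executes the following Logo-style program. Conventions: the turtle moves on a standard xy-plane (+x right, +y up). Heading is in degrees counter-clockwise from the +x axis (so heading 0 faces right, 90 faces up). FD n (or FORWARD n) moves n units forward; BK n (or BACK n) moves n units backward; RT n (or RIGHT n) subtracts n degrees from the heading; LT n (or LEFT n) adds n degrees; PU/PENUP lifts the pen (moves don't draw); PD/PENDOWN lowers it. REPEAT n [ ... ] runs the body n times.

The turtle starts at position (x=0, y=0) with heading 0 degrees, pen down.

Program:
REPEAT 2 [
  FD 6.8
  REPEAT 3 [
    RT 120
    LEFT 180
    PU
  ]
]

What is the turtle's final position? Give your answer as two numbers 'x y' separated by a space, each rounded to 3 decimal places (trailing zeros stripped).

Executing turtle program step by step:
Start: pos=(0,0), heading=0, pen down
REPEAT 2 [
  -- iteration 1/2 --
  FD 6.8: (0,0) -> (6.8,0) [heading=0, draw]
  REPEAT 3 [
    -- iteration 1/3 --
    RT 120: heading 0 -> 240
    LT 180: heading 240 -> 60
    PU: pen up
    -- iteration 2/3 --
    RT 120: heading 60 -> 300
    LT 180: heading 300 -> 120
    PU: pen up
    -- iteration 3/3 --
    RT 120: heading 120 -> 0
    LT 180: heading 0 -> 180
    PU: pen up
  ]
  -- iteration 2/2 --
  FD 6.8: (6.8,0) -> (0,0) [heading=180, move]
  REPEAT 3 [
    -- iteration 1/3 --
    RT 120: heading 180 -> 60
    LT 180: heading 60 -> 240
    PU: pen up
    -- iteration 2/3 --
    RT 120: heading 240 -> 120
    LT 180: heading 120 -> 300
    PU: pen up
    -- iteration 3/3 --
    RT 120: heading 300 -> 180
    LT 180: heading 180 -> 0
    PU: pen up
  ]
]
Final: pos=(0,0), heading=0, 1 segment(s) drawn

Answer: 0 0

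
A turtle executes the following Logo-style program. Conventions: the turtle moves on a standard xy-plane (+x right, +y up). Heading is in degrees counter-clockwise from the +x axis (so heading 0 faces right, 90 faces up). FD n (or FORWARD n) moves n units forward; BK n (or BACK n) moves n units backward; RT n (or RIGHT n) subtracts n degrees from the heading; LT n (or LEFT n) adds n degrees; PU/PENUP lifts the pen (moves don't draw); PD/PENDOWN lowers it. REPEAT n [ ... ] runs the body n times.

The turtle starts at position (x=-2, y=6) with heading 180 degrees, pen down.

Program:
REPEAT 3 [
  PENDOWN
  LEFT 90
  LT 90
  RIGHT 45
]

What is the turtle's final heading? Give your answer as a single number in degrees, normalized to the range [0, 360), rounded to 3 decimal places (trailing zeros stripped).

Executing turtle program step by step:
Start: pos=(-2,6), heading=180, pen down
REPEAT 3 [
  -- iteration 1/3 --
  PD: pen down
  LT 90: heading 180 -> 270
  LT 90: heading 270 -> 0
  RT 45: heading 0 -> 315
  -- iteration 2/3 --
  PD: pen down
  LT 90: heading 315 -> 45
  LT 90: heading 45 -> 135
  RT 45: heading 135 -> 90
  -- iteration 3/3 --
  PD: pen down
  LT 90: heading 90 -> 180
  LT 90: heading 180 -> 270
  RT 45: heading 270 -> 225
]
Final: pos=(-2,6), heading=225, 0 segment(s) drawn

Answer: 225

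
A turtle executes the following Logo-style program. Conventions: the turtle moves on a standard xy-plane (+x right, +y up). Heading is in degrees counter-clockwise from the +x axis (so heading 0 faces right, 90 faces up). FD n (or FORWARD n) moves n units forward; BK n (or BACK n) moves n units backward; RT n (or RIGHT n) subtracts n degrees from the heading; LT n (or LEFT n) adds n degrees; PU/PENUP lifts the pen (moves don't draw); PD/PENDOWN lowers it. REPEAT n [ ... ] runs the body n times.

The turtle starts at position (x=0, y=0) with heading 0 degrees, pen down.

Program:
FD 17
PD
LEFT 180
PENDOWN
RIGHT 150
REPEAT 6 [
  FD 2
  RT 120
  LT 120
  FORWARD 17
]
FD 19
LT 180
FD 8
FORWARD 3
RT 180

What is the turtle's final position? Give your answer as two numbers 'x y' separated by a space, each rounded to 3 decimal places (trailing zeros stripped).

Executing turtle program step by step:
Start: pos=(0,0), heading=0, pen down
FD 17: (0,0) -> (17,0) [heading=0, draw]
PD: pen down
LT 180: heading 0 -> 180
PD: pen down
RT 150: heading 180 -> 30
REPEAT 6 [
  -- iteration 1/6 --
  FD 2: (17,0) -> (18.732,1) [heading=30, draw]
  RT 120: heading 30 -> 270
  LT 120: heading 270 -> 30
  FD 17: (18.732,1) -> (33.454,9.5) [heading=30, draw]
  -- iteration 2/6 --
  FD 2: (33.454,9.5) -> (35.187,10.5) [heading=30, draw]
  RT 120: heading 30 -> 270
  LT 120: heading 270 -> 30
  FD 17: (35.187,10.5) -> (49.909,19) [heading=30, draw]
  -- iteration 3/6 --
  FD 2: (49.909,19) -> (51.641,20) [heading=30, draw]
  RT 120: heading 30 -> 270
  LT 120: heading 270 -> 30
  FD 17: (51.641,20) -> (66.363,28.5) [heading=30, draw]
  -- iteration 4/6 --
  FD 2: (66.363,28.5) -> (68.095,29.5) [heading=30, draw]
  RT 120: heading 30 -> 270
  LT 120: heading 270 -> 30
  FD 17: (68.095,29.5) -> (82.818,38) [heading=30, draw]
  -- iteration 5/6 --
  FD 2: (82.818,38) -> (84.55,39) [heading=30, draw]
  RT 120: heading 30 -> 270
  LT 120: heading 270 -> 30
  FD 17: (84.55,39) -> (99.272,47.5) [heading=30, draw]
  -- iteration 6/6 --
  FD 2: (99.272,47.5) -> (101.004,48.5) [heading=30, draw]
  RT 120: heading 30 -> 270
  LT 120: heading 270 -> 30
  FD 17: (101.004,48.5) -> (115.727,57) [heading=30, draw]
]
FD 19: (115.727,57) -> (132.181,66.5) [heading=30, draw]
LT 180: heading 30 -> 210
FD 8: (132.181,66.5) -> (125.253,62.5) [heading=210, draw]
FD 3: (125.253,62.5) -> (122.655,61) [heading=210, draw]
RT 180: heading 210 -> 30
Final: pos=(122.655,61), heading=30, 16 segment(s) drawn

Answer: 122.655 61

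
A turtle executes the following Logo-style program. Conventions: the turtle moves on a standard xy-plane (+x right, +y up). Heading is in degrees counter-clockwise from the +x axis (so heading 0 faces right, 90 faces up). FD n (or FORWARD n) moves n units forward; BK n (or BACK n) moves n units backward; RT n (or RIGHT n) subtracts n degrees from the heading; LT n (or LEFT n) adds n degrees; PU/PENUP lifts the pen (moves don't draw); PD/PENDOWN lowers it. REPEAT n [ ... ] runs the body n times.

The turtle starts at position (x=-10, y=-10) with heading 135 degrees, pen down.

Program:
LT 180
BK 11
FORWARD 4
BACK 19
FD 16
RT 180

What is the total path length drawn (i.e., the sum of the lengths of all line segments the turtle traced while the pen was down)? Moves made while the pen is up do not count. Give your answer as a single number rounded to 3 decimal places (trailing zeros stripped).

Answer: 50

Derivation:
Executing turtle program step by step:
Start: pos=(-10,-10), heading=135, pen down
LT 180: heading 135 -> 315
BK 11: (-10,-10) -> (-17.778,-2.222) [heading=315, draw]
FD 4: (-17.778,-2.222) -> (-14.95,-5.05) [heading=315, draw]
BK 19: (-14.95,-5.05) -> (-28.385,8.385) [heading=315, draw]
FD 16: (-28.385,8.385) -> (-17.071,-2.929) [heading=315, draw]
RT 180: heading 315 -> 135
Final: pos=(-17.071,-2.929), heading=135, 4 segment(s) drawn

Segment lengths:
  seg 1: (-10,-10) -> (-17.778,-2.222), length = 11
  seg 2: (-17.778,-2.222) -> (-14.95,-5.05), length = 4
  seg 3: (-14.95,-5.05) -> (-28.385,8.385), length = 19
  seg 4: (-28.385,8.385) -> (-17.071,-2.929), length = 16
Total = 50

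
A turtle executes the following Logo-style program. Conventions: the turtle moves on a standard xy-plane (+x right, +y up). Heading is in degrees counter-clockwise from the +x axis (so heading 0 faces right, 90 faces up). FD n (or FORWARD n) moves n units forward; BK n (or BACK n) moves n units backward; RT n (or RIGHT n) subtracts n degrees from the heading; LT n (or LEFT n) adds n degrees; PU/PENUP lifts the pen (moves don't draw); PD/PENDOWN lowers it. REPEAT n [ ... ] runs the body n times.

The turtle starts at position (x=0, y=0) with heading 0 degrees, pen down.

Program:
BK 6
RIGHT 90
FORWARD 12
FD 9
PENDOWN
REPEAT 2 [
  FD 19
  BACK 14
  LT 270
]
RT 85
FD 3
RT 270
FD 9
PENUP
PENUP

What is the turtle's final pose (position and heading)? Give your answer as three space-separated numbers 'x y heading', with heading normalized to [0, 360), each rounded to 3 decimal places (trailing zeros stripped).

Executing turtle program step by step:
Start: pos=(0,0), heading=0, pen down
BK 6: (0,0) -> (-6,0) [heading=0, draw]
RT 90: heading 0 -> 270
FD 12: (-6,0) -> (-6,-12) [heading=270, draw]
FD 9: (-6,-12) -> (-6,-21) [heading=270, draw]
PD: pen down
REPEAT 2 [
  -- iteration 1/2 --
  FD 19: (-6,-21) -> (-6,-40) [heading=270, draw]
  BK 14: (-6,-40) -> (-6,-26) [heading=270, draw]
  LT 270: heading 270 -> 180
  -- iteration 2/2 --
  FD 19: (-6,-26) -> (-25,-26) [heading=180, draw]
  BK 14: (-25,-26) -> (-11,-26) [heading=180, draw]
  LT 270: heading 180 -> 90
]
RT 85: heading 90 -> 5
FD 3: (-11,-26) -> (-8.011,-25.739) [heading=5, draw]
RT 270: heading 5 -> 95
FD 9: (-8.011,-25.739) -> (-8.796,-16.773) [heading=95, draw]
PU: pen up
PU: pen up
Final: pos=(-8.796,-16.773), heading=95, 9 segment(s) drawn

Answer: -8.796 -16.773 95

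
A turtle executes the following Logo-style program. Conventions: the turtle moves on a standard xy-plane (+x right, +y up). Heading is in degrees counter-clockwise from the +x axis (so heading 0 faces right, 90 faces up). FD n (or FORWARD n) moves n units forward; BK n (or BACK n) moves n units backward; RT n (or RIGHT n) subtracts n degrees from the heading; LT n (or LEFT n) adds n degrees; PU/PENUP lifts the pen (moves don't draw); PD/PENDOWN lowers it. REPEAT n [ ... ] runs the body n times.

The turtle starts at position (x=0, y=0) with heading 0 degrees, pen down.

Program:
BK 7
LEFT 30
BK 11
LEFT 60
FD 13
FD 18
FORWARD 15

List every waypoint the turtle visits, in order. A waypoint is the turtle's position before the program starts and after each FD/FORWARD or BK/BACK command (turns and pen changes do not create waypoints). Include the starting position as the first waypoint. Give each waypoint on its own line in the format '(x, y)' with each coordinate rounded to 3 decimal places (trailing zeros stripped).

Answer: (0, 0)
(-7, 0)
(-16.526, -5.5)
(-16.526, 7.5)
(-16.526, 25.5)
(-16.526, 40.5)

Derivation:
Executing turtle program step by step:
Start: pos=(0,0), heading=0, pen down
BK 7: (0,0) -> (-7,0) [heading=0, draw]
LT 30: heading 0 -> 30
BK 11: (-7,0) -> (-16.526,-5.5) [heading=30, draw]
LT 60: heading 30 -> 90
FD 13: (-16.526,-5.5) -> (-16.526,7.5) [heading=90, draw]
FD 18: (-16.526,7.5) -> (-16.526,25.5) [heading=90, draw]
FD 15: (-16.526,25.5) -> (-16.526,40.5) [heading=90, draw]
Final: pos=(-16.526,40.5), heading=90, 5 segment(s) drawn
Waypoints (6 total):
(0, 0)
(-7, 0)
(-16.526, -5.5)
(-16.526, 7.5)
(-16.526, 25.5)
(-16.526, 40.5)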